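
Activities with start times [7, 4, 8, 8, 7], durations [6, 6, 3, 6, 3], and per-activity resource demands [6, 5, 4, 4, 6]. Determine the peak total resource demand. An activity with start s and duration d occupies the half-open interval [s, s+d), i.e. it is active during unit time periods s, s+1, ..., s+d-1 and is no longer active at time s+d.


Each activity i is active on [start_i, start_i + duration_i).
Compute total resource usage per time slot:
  t=0: active resources = [], total = 0
  t=1: active resources = [], total = 0
  t=2: active resources = [], total = 0
  t=3: active resources = [], total = 0
  t=4: active resources = [5], total = 5
  t=5: active resources = [5], total = 5
  t=6: active resources = [5], total = 5
  t=7: active resources = [6, 5, 6], total = 17
  t=8: active resources = [6, 5, 4, 4, 6], total = 25
  t=9: active resources = [6, 5, 4, 4, 6], total = 25
  t=10: active resources = [6, 4, 4], total = 14
  t=11: active resources = [6, 4], total = 10
  t=12: active resources = [6, 4], total = 10
  t=13: active resources = [4], total = 4
Peak resource demand = 25

25


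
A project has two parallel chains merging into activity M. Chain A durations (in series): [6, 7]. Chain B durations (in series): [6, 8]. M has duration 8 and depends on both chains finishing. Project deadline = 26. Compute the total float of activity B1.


Forward pass: ES(B1) = sum of predecessors on chain B = 0
EF = ES + duration = 0 + 6 = 6
Backward pass: LF(M) = deadline = 26; LS(M) = 26 - 8 = 18
LF(B1) = LS(M) - sum(successors on chain B) = 18 - 8 = 10
LS = LF - duration = 10 - 6 = 4
Total float = LS - ES = 4 - 0 = 4

4


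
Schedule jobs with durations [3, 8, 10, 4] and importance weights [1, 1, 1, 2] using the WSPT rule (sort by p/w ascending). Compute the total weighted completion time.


Compute p/w ratios and sort ascending (WSPT): [(4, 2), (3, 1), (8, 1), (10, 1)]
Compute weighted completion times:
  Job (p=4,w=2): C=4, w*C=2*4=8
  Job (p=3,w=1): C=7, w*C=1*7=7
  Job (p=8,w=1): C=15, w*C=1*15=15
  Job (p=10,w=1): C=25, w*C=1*25=25
Total weighted completion time = 55

55


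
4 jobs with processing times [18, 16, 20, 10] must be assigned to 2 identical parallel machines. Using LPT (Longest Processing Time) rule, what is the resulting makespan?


Sort jobs in decreasing order (LPT): [20, 18, 16, 10]
Assign each job to the least loaded machine:
  Machine 1: jobs [20, 10], load = 30
  Machine 2: jobs [18, 16], load = 34
Makespan = max load = 34

34


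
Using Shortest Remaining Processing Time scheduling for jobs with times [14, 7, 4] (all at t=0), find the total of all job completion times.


Since all jobs arrive at t=0, SRPT equals SPT ordering.
SPT order: [4, 7, 14]
Completion times:
  Job 1: p=4, C=4
  Job 2: p=7, C=11
  Job 3: p=14, C=25
Total completion time = 4 + 11 + 25 = 40

40


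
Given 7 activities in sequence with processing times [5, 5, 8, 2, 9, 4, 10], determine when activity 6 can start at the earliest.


Activity 6 starts after activities 1 through 5 complete.
Predecessor durations: [5, 5, 8, 2, 9]
ES = 5 + 5 + 8 + 2 + 9 = 29

29


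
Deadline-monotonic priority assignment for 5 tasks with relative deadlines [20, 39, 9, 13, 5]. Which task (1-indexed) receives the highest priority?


Sort tasks by relative deadline (ascending):
  Task 5: deadline = 5
  Task 3: deadline = 9
  Task 4: deadline = 13
  Task 1: deadline = 20
  Task 2: deadline = 39
Priority order (highest first): [5, 3, 4, 1, 2]
Highest priority task = 5

5


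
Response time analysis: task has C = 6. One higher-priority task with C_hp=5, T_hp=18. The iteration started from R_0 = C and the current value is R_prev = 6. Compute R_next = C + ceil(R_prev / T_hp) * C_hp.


R_next = C + ceil(R_prev / T_hp) * C_hp
ceil(6 / 18) = ceil(0.3333) = 1
Interference = 1 * 5 = 5
R_next = 6 + 5 = 11

11


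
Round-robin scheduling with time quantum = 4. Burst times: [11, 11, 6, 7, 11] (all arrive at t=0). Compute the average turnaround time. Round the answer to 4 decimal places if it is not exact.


Time quantum = 4
Execution trace:
  J1 runs 4 units, time = 4
  J2 runs 4 units, time = 8
  J3 runs 4 units, time = 12
  J4 runs 4 units, time = 16
  J5 runs 4 units, time = 20
  J1 runs 4 units, time = 24
  J2 runs 4 units, time = 28
  J3 runs 2 units, time = 30
  J4 runs 3 units, time = 33
  J5 runs 4 units, time = 37
  J1 runs 3 units, time = 40
  J2 runs 3 units, time = 43
  J5 runs 3 units, time = 46
Finish times: [40, 43, 30, 33, 46]
Average turnaround = 192/5 = 38.4

38.4


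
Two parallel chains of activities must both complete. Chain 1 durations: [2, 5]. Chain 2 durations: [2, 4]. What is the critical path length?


Path A total = 2 + 5 = 7
Path B total = 2 + 4 = 6
Critical path = longest path = max(7, 6) = 7

7


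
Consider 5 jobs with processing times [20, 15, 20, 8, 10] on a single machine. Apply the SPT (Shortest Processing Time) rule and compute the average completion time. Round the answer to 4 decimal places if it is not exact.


Sort jobs by processing time (SPT order): [8, 10, 15, 20, 20]
Compute completion times sequentially:
  Job 1: processing = 8, completes at 8
  Job 2: processing = 10, completes at 18
  Job 3: processing = 15, completes at 33
  Job 4: processing = 20, completes at 53
  Job 5: processing = 20, completes at 73
Sum of completion times = 185
Average completion time = 185/5 = 37.0

37.0


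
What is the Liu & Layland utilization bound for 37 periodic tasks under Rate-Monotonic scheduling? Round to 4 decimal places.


Compute 2^(1/37) = 1.0189102844
Subtract 1: 1.0189102844 - 1 = 0.0189102844
Multiply by n: 37 * 0.0189102844 = 0.6996805228
Round to 4 dp: 0.6997

0.6997


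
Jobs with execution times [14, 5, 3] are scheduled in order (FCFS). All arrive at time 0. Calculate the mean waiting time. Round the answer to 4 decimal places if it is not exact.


FCFS order (as given): [14, 5, 3]
Waiting times:
  Job 1: wait = 0
  Job 2: wait = 14
  Job 3: wait = 19
Sum of waiting times = 33
Average waiting time = 33/3 = 11.0

11.0


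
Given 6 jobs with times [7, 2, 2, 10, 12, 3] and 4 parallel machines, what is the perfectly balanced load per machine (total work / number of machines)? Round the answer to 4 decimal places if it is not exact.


Total processing time = 7 + 2 + 2 + 10 + 12 + 3 = 36
Number of machines = 4
Ideal balanced load = 36 / 4 = 9.0

9.0


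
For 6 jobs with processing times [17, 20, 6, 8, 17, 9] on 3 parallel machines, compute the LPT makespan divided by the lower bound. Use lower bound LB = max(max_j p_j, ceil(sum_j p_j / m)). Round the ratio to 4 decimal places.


LPT order: [20, 17, 17, 9, 8, 6]
Machine loads after assignment: [26, 26, 25]
LPT makespan = 26
Lower bound = max(max_job, ceil(total/3)) = max(20, 26) = 26
Ratio = 26 / 26 = 1.0

1.0


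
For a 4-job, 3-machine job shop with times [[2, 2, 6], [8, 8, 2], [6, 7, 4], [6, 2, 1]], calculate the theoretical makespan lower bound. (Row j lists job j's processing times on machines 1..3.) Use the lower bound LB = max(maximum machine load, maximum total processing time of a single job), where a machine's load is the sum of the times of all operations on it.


Machine loads:
  Machine 1: 2 + 8 + 6 + 6 = 22
  Machine 2: 2 + 8 + 7 + 2 = 19
  Machine 3: 6 + 2 + 4 + 1 = 13
Max machine load = 22
Job totals:
  Job 1: 10
  Job 2: 18
  Job 3: 17
  Job 4: 9
Max job total = 18
Lower bound = max(22, 18) = 22

22


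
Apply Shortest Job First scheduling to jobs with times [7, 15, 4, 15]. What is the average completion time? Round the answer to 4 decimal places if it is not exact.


SJF order (ascending): [4, 7, 15, 15]
Completion times:
  Job 1: burst=4, C=4
  Job 2: burst=7, C=11
  Job 3: burst=15, C=26
  Job 4: burst=15, C=41
Average completion = 82/4 = 20.5

20.5


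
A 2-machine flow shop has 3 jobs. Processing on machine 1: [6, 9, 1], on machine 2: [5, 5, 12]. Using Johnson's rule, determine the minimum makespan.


Apply Johnson's rule:
  Group 1 (a <= b): [(3, 1, 12)]
  Group 2 (a > b): [(1, 6, 5), (2, 9, 5)]
Optimal job order: [3, 1, 2]
Schedule:
  Job 3: M1 done at 1, M2 done at 13
  Job 1: M1 done at 7, M2 done at 18
  Job 2: M1 done at 16, M2 done at 23
Makespan = 23

23


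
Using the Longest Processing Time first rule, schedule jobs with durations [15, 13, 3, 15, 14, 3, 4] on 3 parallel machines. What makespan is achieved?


Sort jobs in decreasing order (LPT): [15, 15, 14, 13, 4, 3, 3]
Assign each job to the least loaded machine:
  Machine 1: jobs [15, 4], load = 19
  Machine 2: jobs [15, 3, 3], load = 21
  Machine 3: jobs [14, 13], load = 27
Makespan = max load = 27

27


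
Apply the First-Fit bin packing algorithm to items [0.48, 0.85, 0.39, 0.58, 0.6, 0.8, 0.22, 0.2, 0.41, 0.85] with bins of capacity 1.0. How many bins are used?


Place items sequentially using First-Fit:
  Item 0.48 -> new Bin 1
  Item 0.85 -> new Bin 2
  Item 0.39 -> Bin 1 (now 0.87)
  Item 0.58 -> new Bin 3
  Item 0.6 -> new Bin 4
  Item 0.8 -> new Bin 5
  Item 0.22 -> Bin 3 (now 0.8)
  Item 0.2 -> Bin 3 (now 1.0)
  Item 0.41 -> new Bin 6
  Item 0.85 -> new Bin 7
Total bins used = 7

7


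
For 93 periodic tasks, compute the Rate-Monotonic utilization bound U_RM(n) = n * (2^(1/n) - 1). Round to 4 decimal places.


Compute 2^(1/93) = 1.0074810397
Subtract 1: 1.0074810397 - 1 = 0.0074810397
Multiply by n: 93 * 0.0074810397 = 0.6957366921
Round to 4 dp: 0.6957

0.6957


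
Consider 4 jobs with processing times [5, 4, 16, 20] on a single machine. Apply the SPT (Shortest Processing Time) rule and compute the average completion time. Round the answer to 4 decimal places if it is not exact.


Sort jobs by processing time (SPT order): [4, 5, 16, 20]
Compute completion times sequentially:
  Job 1: processing = 4, completes at 4
  Job 2: processing = 5, completes at 9
  Job 3: processing = 16, completes at 25
  Job 4: processing = 20, completes at 45
Sum of completion times = 83
Average completion time = 83/4 = 20.75

20.75


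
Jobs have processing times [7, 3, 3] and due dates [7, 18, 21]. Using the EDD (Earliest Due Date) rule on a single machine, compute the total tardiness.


Sort by due date (EDD order): [(7, 7), (3, 18), (3, 21)]
Compute completion times and tardiness:
  Job 1: p=7, d=7, C=7, tardiness=max(0,7-7)=0
  Job 2: p=3, d=18, C=10, tardiness=max(0,10-18)=0
  Job 3: p=3, d=21, C=13, tardiness=max(0,13-21)=0
Total tardiness = 0

0


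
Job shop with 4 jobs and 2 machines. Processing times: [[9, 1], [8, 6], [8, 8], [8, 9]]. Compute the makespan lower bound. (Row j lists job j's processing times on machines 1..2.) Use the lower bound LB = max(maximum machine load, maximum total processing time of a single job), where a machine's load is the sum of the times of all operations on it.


Machine loads:
  Machine 1: 9 + 8 + 8 + 8 = 33
  Machine 2: 1 + 6 + 8 + 9 = 24
Max machine load = 33
Job totals:
  Job 1: 10
  Job 2: 14
  Job 3: 16
  Job 4: 17
Max job total = 17
Lower bound = max(33, 17) = 33

33


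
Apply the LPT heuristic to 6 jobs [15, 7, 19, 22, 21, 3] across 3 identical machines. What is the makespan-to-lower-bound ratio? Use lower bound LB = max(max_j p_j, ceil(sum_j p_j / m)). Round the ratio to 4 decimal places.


LPT order: [22, 21, 19, 15, 7, 3]
Machine loads after assignment: [25, 28, 34]
LPT makespan = 34
Lower bound = max(max_job, ceil(total/3)) = max(22, 29) = 29
Ratio = 34 / 29 = 1.1724

1.1724


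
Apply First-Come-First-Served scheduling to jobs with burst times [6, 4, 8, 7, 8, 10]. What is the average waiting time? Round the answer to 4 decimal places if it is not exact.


FCFS order (as given): [6, 4, 8, 7, 8, 10]
Waiting times:
  Job 1: wait = 0
  Job 2: wait = 6
  Job 3: wait = 10
  Job 4: wait = 18
  Job 5: wait = 25
  Job 6: wait = 33
Sum of waiting times = 92
Average waiting time = 92/6 = 15.3333

15.3333


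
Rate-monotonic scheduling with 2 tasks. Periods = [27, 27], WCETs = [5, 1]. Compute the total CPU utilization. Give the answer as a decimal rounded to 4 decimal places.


Compute individual utilizations (exact fractions):
  Task 1: C/T = 5/27 (approx. 0.1852)
  Task 2: C/T = 1/27 (approx. 0.037)
Total utilization U = 5/27 + 1/27 = 2/9
Rounded to 4 decimal places: U = 0.2222
RM (Liu & Layland) bound for 2 tasks = 0.828427; compare with U = 2/9 (approx. 0.222222)
U <= bound, so schedulable by RM sufficient condition.

0.2222


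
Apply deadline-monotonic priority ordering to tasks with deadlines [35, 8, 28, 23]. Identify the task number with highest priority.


Sort tasks by relative deadline (ascending):
  Task 2: deadline = 8
  Task 4: deadline = 23
  Task 3: deadline = 28
  Task 1: deadline = 35
Priority order (highest first): [2, 4, 3, 1]
Highest priority task = 2

2


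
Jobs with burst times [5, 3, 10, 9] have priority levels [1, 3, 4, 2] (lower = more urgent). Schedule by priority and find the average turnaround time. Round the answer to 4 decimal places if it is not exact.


Sort by priority (ascending = highest first):
Order: [(1, 5), (2, 9), (3, 3), (4, 10)]
Completion times:
  Priority 1, burst=5, C=5
  Priority 2, burst=9, C=14
  Priority 3, burst=3, C=17
  Priority 4, burst=10, C=27
Average turnaround = 63/4 = 15.75

15.75


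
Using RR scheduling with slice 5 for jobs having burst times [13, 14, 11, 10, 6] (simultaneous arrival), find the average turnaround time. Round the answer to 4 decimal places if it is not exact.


Time quantum = 5
Execution trace:
  J1 runs 5 units, time = 5
  J2 runs 5 units, time = 10
  J3 runs 5 units, time = 15
  J4 runs 5 units, time = 20
  J5 runs 5 units, time = 25
  J1 runs 5 units, time = 30
  J2 runs 5 units, time = 35
  J3 runs 5 units, time = 40
  J4 runs 5 units, time = 45
  J5 runs 1 units, time = 46
  J1 runs 3 units, time = 49
  J2 runs 4 units, time = 53
  J3 runs 1 units, time = 54
Finish times: [49, 53, 54, 45, 46]
Average turnaround = 247/5 = 49.4

49.4


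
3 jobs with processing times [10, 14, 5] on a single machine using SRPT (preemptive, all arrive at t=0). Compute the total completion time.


Since all jobs arrive at t=0, SRPT equals SPT ordering.
SPT order: [5, 10, 14]
Completion times:
  Job 1: p=5, C=5
  Job 2: p=10, C=15
  Job 3: p=14, C=29
Total completion time = 5 + 15 + 29 = 49

49


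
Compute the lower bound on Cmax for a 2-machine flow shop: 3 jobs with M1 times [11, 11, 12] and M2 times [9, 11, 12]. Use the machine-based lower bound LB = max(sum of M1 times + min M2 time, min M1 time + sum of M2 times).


LB1 = sum(M1 times) + min(M2 times) = 34 + 9 = 43
LB2 = min(M1 times) + sum(M2 times) = 11 + 32 = 43
Lower bound = max(LB1, LB2) = max(43, 43) = 43

43


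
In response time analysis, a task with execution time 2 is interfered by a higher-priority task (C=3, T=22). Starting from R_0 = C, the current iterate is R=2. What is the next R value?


R_next = C + ceil(R_prev / T_hp) * C_hp
ceil(2 / 22) = ceil(0.0909) = 1
Interference = 1 * 3 = 3
R_next = 2 + 3 = 5

5


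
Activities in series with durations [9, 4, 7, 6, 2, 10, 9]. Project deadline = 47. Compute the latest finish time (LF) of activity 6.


LF(activity 6) = deadline - sum of successor durations
Successors: activities 7 through 7 with durations [9]
Sum of successor durations = 9
LF = 47 - 9 = 38

38


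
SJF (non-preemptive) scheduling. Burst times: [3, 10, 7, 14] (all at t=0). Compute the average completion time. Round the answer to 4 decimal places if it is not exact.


SJF order (ascending): [3, 7, 10, 14]
Completion times:
  Job 1: burst=3, C=3
  Job 2: burst=7, C=10
  Job 3: burst=10, C=20
  Job 4: burst=14, C=34
Average completion = 67/4 = 16.75

16.75


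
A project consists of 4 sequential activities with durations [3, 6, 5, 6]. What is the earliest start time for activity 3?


Activity 3 starts after activities 1 through 2 complete.
Predecessor durations: [3, 6]
ES = 3 + 6 = 9

9


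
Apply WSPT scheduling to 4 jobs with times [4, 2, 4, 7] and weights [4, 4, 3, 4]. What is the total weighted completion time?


Compute p/w ratios and sort ascending (WSPT): [(2, 4), (4, 4), (4, 3), (7, 4)]
Compute weighted completion times:
  Job (p=2,w=4): C=2, w*C=4*2=8
  Job (p=4,w=4): C=6, w*C=4*6=24
  Job (p=4,w=3): C=10, w*C=3*10=30
  Job (p=7,w=4): C=17, w*C=4*17=68
Total weighted completion time = 130

130


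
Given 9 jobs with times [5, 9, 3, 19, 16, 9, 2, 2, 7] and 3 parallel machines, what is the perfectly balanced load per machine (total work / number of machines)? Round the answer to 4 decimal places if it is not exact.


Total processing time = 5 + 9 + 3 + 19 + 16 + 9 + 2 + 2 + 7 = 72
Number of machines = 3
Ideal balanced load = 72 / 3 = 24.0

24.0


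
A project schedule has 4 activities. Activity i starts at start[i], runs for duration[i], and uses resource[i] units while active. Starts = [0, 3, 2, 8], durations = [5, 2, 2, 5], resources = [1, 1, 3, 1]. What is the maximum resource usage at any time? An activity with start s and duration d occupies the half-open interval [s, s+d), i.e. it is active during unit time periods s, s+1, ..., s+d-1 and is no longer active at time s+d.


Each activity i is active on [start_i, start_i + duration_i).
Compute total resource usage per time slot:
  t=0: active resources = [1], total = 1
  t=1: active resources = [1], total = 1
  t=2: active resources = [1, 3], total = 4
  t=3: active resources = [1, 1, 3], total = 5
  t=4: active resources = [1, 1], total = 2
  t=5: active resources = [], total = 0
  t=6: active resources = [], total = 0
  t=7: active resources = [], total = 0
  t=8: active resources = [1], total = 1
  t=9: active resources = [1], total = 1
  t=10: active resources = [1], total = 1
  t=11: active resources = [1], total = 1
  t=12: active resources = [1], total = 1
Peak resource demand = 5

5


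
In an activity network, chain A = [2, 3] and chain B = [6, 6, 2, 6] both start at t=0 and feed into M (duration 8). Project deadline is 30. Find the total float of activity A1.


Forward pass: ES(A1) = sum of predecessors on chain A = 0
EF = ES + duration = 0 + 2 = 2
Backward pass: LF(M) = deadline = 30; LS(M) = 30 - 8 = 22
LF(A1) = LS(M) - sum(successors on chain A) = 22 - 3 = 19
LS = LF - duration = 19 - 2 = 17
Total float = LS - ES = 17 - 0 = 17

17


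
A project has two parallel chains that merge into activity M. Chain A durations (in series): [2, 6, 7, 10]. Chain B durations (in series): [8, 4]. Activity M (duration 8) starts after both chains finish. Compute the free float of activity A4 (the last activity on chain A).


ES(A4) = sum of predecessors on chain A = 15
EF(A4) = ES + duration = 15 + 10 = 25
Successor of A4 is M. ES(M) = max(sum(A), sum(B)) = max(25, 12) = 25
Free float = ES(successor) - EF(current) = 25 - 25 = 0

0


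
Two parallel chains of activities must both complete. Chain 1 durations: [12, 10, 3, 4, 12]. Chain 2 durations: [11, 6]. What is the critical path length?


Path A total = 12 + 10 + 3 + 4 + 12 = 41
Path B total = 11 + 6 = 17
Critical path = longest path = max(41, 17) = 41

41


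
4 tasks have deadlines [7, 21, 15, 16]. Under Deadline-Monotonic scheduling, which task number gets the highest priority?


Sort tasks by relative deadline (ascending):
  Task 1: deadline = 7
  Task 3: deadline = 15
  Task 4: deadline = 16
  Task 2: deadline = 21
Priority order (highest first): [1, 3, 4, 2]
Highest priority task = 1

1


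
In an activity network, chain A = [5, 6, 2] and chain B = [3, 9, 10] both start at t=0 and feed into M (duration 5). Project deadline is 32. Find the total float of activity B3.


Forward pass: ES(B3) = sum of predecessors on chain B = 12
EF = ES + duration = 12 + 10 = 22
Backward pass: LF(M) = deadline = 32; LS(M) = 32 - 5 = 27
LF(B3) = LS(M) - sum(successors on chain B) = 27 - 0 = 27
LS = LF - duration = 27 - 10 = 17
Total float = LS - ES = 17 - 12 = 5

5


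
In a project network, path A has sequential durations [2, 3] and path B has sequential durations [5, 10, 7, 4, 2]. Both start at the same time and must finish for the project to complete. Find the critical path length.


Path A total = 2 + 3 = 5
Path B total = 5 + 10 + 7 + 4 + 2 = 28
Critical path = longest path = max(5, 28) = 28

28


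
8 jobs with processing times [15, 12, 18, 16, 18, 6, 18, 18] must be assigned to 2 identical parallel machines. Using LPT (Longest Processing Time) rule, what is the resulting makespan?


Sort jobs in decreasing order (LPT): [18, 18, 18, 18, 16, 15, 12, 6]
Assign each job to the least loaded machine:
  Machine 1: jobs [18, 18, 16, 6], load = 58
  Machine 2: jobs [18, 18, 15, 12], load = 63
Makespan = max load = 63

63


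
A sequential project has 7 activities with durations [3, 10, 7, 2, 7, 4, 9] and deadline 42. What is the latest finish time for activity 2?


LF(activity 2) = deadline - sum of successor durations
Successors: activities 3 through 7 with durations [7, 2, 7, 4, 9]
Sum of successor durations = 29
LF = 42 - 29 = 13

13


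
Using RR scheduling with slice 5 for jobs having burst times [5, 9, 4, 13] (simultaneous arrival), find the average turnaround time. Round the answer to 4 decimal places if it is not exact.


Time quantum = 5
Execution trace:
  J1 runs 5 units, time = 5
  J2 runs 5 units, time = 10
  J3 runs 4 units, time = 14
  J4 runs 5 units, time = 19
  J2 runs 4 units, time = 23
  J4 runs 5 units, time = 28
  J4 runs 3 units, time = 31
Finish times: [5, 23, 14, 31]
Average turnaround = 73/4 = 18.25

18.25


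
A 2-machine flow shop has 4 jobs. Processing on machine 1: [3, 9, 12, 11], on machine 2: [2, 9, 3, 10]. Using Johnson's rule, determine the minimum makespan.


Apply Johnson's rule:
  Group 1 (a <= b): [(2, 9, 9)]
  Group 2 (a > b): [(4, 11, 10), (3, 12, 3), (1, 3, 2)]
Optimal job order: [2, 4, 3, 1]
Schedule:
  Job 2: M1 done at 9, M2 done at 18
  Job 4: M1 done at 20, M2 done at 30
  Job 3: M1 done at 32, M2 done at 35
  Job 1: M1 done at 35, M2 done at 37
Makespan = 37

37


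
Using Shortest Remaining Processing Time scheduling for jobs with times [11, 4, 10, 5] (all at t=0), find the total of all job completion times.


Since all jobs arrive at t=0, SRPT equals SPT ordering.
SPT order: [4, 5, 10, 11]
Completion times:
  Job 1: p=4, C=4
  Job 2: p=5, C=9
  Job 3: p=10, C=19
  Job 4: p=11, C=30
Total completion time = 4 + 9 + 19 + 30 = 62

62


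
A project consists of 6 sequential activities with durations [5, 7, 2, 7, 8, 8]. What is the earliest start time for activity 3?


Activity 3 starts after activities 1 through 2 complete.
Predecessor durations: [5, 7]
ES = 5 + 7 = 12

12


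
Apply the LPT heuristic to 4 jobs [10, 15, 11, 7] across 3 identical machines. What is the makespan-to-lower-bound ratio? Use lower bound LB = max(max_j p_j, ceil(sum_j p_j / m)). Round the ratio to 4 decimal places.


LPT order: [15, 11, 10, 7]
Machine loads after assignment: [15, 11, 17]
LPT makespan = 17
Lower bound = max(max_job, ceil(total/3)) = max(15, 15) = 15
Ratio = 17 / 15 = 1.1333

1.1333


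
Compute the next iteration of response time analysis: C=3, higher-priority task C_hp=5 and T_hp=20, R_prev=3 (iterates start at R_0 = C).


R_next = C + ceil(R_prev / T_hp) * C_hp
ceil(3 / 20) = ceil(0.15) = 1
Interference = 1 * 5 = 5
R_next = 3 + 5 = 8

8


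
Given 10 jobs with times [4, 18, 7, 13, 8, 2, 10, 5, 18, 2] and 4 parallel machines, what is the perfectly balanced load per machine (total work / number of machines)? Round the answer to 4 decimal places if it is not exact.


Total processing time = 4 + 18 + 7 + 13 + 8 + 2 + 10 + 5 + 18 + 2 = 87
Number of machines = 4
Ideal balanced load = 87 / 4 = 21.75

21.75


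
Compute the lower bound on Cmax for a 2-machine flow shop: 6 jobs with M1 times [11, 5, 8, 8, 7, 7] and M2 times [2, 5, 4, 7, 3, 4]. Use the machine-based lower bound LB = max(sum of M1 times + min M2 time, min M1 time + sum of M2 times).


LB1 = sum(M1 times) + min(M2 times) = 46 + 2 = 48
LB2 = min(M1 times) + sum(M2 times) = 5 + 25 = 30
Lower bound = max(LB1, LB2) = max(48, 30) = 48

48


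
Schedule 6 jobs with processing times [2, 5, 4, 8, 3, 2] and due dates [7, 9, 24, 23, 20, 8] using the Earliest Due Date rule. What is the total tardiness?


Sort by due date (EDD order): [(2, 7), (2, 8), (5, 9), (3, 20), (8, 23), (4, 24)]
Compute completion times and tardiness:
  Job 1: p=2, d=7, C=2, tardiness=max(0,2-7)=0
  Job 2: p=2, d=8, C=4, tardiness=max(0,4-8)=0
  Job 3: p=5, d=9, C=9, tardiness=max(0,9-9)=0
  Job 4: p=3, d=20, C=12, tardiness=max(0,12-20)=0
  Job 5: p=8, d=23, C=20, tardiness=max(0,20-23)=0
  Job 6: p=4, d=24, C=24, tardiness=max(0,24-24)=0
Total tardiness = 0

0


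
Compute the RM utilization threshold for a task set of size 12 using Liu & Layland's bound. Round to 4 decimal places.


Compute 2^(1/12) = 1.0594630944
Subtract 1: 1.0594630944 - 1 = 0.0594630944
Multiply by n: 12 * 0.0594630944 = 0.7135571328
Round to 4 dp: 0.7136

0.7136


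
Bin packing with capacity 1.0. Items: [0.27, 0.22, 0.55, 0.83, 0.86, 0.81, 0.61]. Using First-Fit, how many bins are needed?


Place items sequentially using First-Fit:
  Item 0.27 -> new Bin 1
  Item 0.22 -> Bin 1 (now 0.49)
  Item 0.55 -> new Bin 2
  Item 0.83 -> new Bin 3
  Item 0.86 -> new Bin 4
  Item 0.81 -> new Bin 5
  Item 0.61 -> new Bin 6
Total bins used = 6

6


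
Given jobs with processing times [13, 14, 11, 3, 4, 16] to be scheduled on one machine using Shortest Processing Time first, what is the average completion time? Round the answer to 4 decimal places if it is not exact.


Sort jobs by processing time (SPT order): [3, 4, 11, 13, 14, 16]
Compute completion times sequentially:
  Job 1: processing = 3, completes at 3
  Job 2: processing = 4, completes at 7
  Job 3: processing = 11, completes at 18
  Job 4: processing = 13, completes at 31
  Job 5: processing = 14, completes at 45
  Job 6: processing = 16, completes at 61
Sum of completion times = 165
Average completion time = 165/6 = 27.5

27.5


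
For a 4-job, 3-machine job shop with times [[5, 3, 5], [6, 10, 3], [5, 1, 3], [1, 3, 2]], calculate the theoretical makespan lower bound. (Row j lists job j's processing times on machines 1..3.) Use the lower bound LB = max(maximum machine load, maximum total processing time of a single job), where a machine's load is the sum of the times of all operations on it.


Machine loads:
  Machine 1: 5 + 6 + 5 + 1 = 17
  Machine 2: 3 + 10 + 1 + 3 = 17
  Machine 3: 5 + 3 + 3 + 2 = 13
Max machine load = 17
Job totals:
  Job 1: 13
  Job 2: 19
  Job 3: 9
  Job 4: 6
Max job total = 19
Lower bound = max(17, 19) = 19

19


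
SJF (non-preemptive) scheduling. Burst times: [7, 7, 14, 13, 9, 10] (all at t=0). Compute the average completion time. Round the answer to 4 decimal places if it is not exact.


SJF order (ascending): [7, 7, 9, 10, 13, 14]
Completion times:
  Job 1: burst=7, C=7
  Job 2: burst=7, C=14
  Job 3: burst=9, C=23
  Job 4: burst=10, C=33
  Job 5: burst=13, C=46
  Job 6: burst=14, C=60
Average completion = 183/6 = 30.5

30.5


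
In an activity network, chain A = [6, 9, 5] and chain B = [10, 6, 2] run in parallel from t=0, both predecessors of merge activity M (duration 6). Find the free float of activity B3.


ES(B3) = sum of predecessors on chain B = 16
EF(B3) = ES + duration = 16 + 2 = 18
Successor of B3 is M. ES(M) = max(sum(A), sum(B)) = max(20, 18) = 20
Free float = ES(successor) - EF(current) = 20 - 18 = 2

2


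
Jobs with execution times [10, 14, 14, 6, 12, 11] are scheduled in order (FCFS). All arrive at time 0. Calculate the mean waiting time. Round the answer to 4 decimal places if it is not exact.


FCFS order (as given): [10, 14, 14, 6, 12, 11]
Waiting times:
  Job 1: wait = 0
  Job 2: wait = 10
  Job 3: wait = 24
  Job 4: wait = 38
  Job 5: wait = 44
  Job 6: wait = 56
Sum of waiting times = 172
Average waiting time = 172/6 = 28.6667

28.6667


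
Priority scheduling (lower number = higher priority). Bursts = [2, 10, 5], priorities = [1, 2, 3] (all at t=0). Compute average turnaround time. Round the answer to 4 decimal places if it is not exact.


Sort by priority (ascending = highest first):
Order: [(1, 2), (2, 10), (3, 5)]
Completion times:
  Priority 1, burst=2, C=2
  Priority 2, burst=10, C=12
  Priority 3, burst=5, C=17
Average turnaround = 31/3 = 10.3333

10.3333


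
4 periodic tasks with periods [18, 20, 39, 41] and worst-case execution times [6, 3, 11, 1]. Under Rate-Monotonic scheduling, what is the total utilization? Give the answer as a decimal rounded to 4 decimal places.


Compute individual utilizations (exact fractions):
  Task 1: C/T = 6/18 = 1/3 (approx. 0.3333)
  Task 2: C/T = 3/20 (approx. 0.15)
  Task 3: C/T = 11/39 (approx. 0.2821)
  Task 4: C/T = 1/41 (approx. 0.0244)
Total utilization U = 1/3 + 3/20 + 11/39 + 1/41 = 8419/10660
Rounded to 4 decimal places: U = 0.7898
RM (Liu & Layland) bound for 4 tasks = 0.756828; compare with U = 8419/10660 (approx. 0.789775)
bound < U <= 1, so the RM sufficient condition is not met (inconclusive; an exact test such as response-time analysis is needed).

0.7898


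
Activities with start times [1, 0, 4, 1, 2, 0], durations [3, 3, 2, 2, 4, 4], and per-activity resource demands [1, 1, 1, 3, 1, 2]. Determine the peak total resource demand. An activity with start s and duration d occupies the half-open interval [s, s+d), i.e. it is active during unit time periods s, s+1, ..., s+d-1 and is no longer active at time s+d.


Each activity i is active on [start_i, start_i + duration_i).
Compute total resource usage per time slot:
  t=0: active resources = [1, 2], total = 3
  t=1: active resources = [1, 1, 3, 2], total = 7
  t=2: active resources = [1, 1, 3, 1, 2], total = 8
  t=3: active resources = [1, 1, 2], total = 4
  t=4: active resources = [1, 1], total = 2
  t=5: active resources = [1, 1], total = 2
Peak resource demand = 8

8


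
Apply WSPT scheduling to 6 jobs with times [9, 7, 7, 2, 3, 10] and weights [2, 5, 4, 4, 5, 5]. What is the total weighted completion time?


Compute p/w ratios and sort ascending (WSPT): [(2, 4), (3, 5), (7, 5), (7, 4), (10, 5), (9, 2)]
Compute weighted completion times:
  Job (p=2,w=4): C=2, w*C=4*2=8
  Job (p=3,w=5): C=5, w*C=5*5=25
  Job (p=7,w=5): C=12, w*C=5*12=60
  Job (p=7,w=4): C=19, w*C=4*19=76
  Job (p=10,w=5): C=29, w*C=5*29=145
  Job (p=9,w=2): C=38, w*C=2*38=76
Total weighted completion time = 390

390


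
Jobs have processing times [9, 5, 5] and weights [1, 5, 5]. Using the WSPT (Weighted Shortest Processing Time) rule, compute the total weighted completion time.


Compute p/w ratios and sort ascending (WSPT): [(5, 5), (5, 5), (9, 1)]
Compute weighted completion times:
  Job (p=5,w=5): C=5, w*C=5*5=25
  Job (p=5,w=5): C=10, w*C=5*10=50
  Job (p=9,w=1): C=19, w*C=1*19=19
Total weighted completion time = 94

94


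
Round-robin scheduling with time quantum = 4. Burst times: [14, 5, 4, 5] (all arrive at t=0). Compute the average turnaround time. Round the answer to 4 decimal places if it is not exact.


Time quantum = 4
Execution trace:
  J1 runs 4 units, time = 4
  J2 runs 4 units, time = 8
  J3 runs 4 units, time = 12
  J4 runs 4 units, time = 16
  J1 runs 4 units, time = 20
  J2 runs 1 units, time = 21
  J4 runs 1 units, time = 22
  J1 runs 4 units, time = 26
  J1 runs 2 units, time = 28
Finish times: [28, 21, 12, 22]
Average turnaround = 83/4 = 20.75

20.75


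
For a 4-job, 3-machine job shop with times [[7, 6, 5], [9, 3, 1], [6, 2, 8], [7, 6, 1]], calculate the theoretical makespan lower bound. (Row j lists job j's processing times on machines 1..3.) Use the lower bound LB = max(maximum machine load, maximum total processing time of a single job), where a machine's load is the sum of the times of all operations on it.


Machine loads:
  Machine 1: 7 + 9 + 6 + 7 = 29
  Machine 2: 6 + 3 + 2 + 6 = 17
  Machine 3: 5 + 1 + 8 + 1 = 15
Max machine load = 29
Job totals:
  Job 1: 18
  Job 2: 13
  Job 3: 16
  Job 4: 14
Max job total = 18
Lower bound = max(29, 18) = 29

29


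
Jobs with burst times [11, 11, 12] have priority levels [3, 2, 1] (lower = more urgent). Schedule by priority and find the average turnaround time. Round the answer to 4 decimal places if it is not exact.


Sort by priority (ascending = highest first):
Order: [(1, 12), (2, 11), (3, 11)]
Completion times:
  Priority 1, burst=12, C=12
  Priority 2, burst=11, C=23
  Priority 3, burst=11, C=34
Average turnaround = 69/3 = 23.0

23.0


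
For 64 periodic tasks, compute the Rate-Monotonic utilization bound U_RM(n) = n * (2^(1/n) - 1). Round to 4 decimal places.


Compute 2^(1/64) = 1.0108892861
Subtract 1: 1.0108892861 - 1 = 0.0108892861
Multiply by n: 64 * 0.0108892861 = 0.6969143104
Round to 4 dp: 0.6969

0.6969


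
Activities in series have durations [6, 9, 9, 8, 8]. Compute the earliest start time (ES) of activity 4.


Activity 4 starts after activities 1 through 3 complete.
Predecessor durations: [6, 9, 9]
ES = 6 + 9 + 9 = 24

24


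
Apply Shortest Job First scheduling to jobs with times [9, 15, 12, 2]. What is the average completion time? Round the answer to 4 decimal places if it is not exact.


SJF order (ascending): [2, 9, 12, 15]
Completion times:
  Job 1: burst=2, C=2
  Job 2: burst=9, C=11
  Job 3: burst=12, C=23
  Job 4: burst=15, C=38
Average completion = 74/4 = 18.5

18.5


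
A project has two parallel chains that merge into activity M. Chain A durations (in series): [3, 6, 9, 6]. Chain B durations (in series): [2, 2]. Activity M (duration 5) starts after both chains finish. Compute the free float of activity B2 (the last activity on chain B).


ES(B2) = sum of predecessors on chain B = 2
EF(B2) = ES + duration = 2 + 2 = 4
Successor of B2 is M. ES(M) = max(sum(A), sum(B)) = max(24, 4) = 24
Free float = ES(successor) - EF(current) = 24 - 4 = 20

20


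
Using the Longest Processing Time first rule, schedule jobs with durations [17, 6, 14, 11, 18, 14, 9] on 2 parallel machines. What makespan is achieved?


Sort jobs in decreasing order (LPT): [18, 17, 14, 14, 11, 9, 6]
Assign each job to the least loaded machine:
  Machine 1: jobs [18, 14, 9, 6], load = 47
  Machine 2: jobs [17, 14, 11], load = 42
Makespan = max load = 47

47


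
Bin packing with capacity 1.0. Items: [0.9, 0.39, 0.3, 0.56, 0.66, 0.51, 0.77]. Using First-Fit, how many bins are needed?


Place items sequentially using First-Fit:
  Item 0.9 -> new Bin 1
  Item 0.39 -> new Bin 2
  Item 0.3 -> Bin 2 (now 0.69)
  Item 0.56 -> new Bin 3
  Item 0.66 -> new Bin 4
  Item 0.51 -> new Bin 5
  Item 0.77 -> new Bin 6
Total bins used = 6

6


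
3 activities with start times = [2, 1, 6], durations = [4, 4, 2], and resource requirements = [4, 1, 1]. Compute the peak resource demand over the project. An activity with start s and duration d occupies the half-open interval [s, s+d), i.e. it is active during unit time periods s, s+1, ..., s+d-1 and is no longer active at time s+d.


Each activity i is active on [start_i, start_i + duration_i).
Compute total resource usage per time slot:
  t=0: active resources = [], total = 0
  t=1: active resources = [1], total = 1
  t=2: active resources = [4, 1], total = 5
  t=3: active resources = [4, 1], total = 5
  t=4: active resources = [4, 1], total = 5
  t=5: active resources = [4], total = 4
  t=6: active resources = [1], total = 1
  t=7: active resources = [1], total = 1
Peak resource demand = 5

5


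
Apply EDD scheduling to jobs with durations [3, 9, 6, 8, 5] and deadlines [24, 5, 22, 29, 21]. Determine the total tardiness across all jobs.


Sort by due date (EDD order): [(9, 5), (5, 21), (6, 22), (3, 24), (8, 29)]
Compute completion times and tardiness:
  Job 1: p=9, d=5, C=9, tardiness=max(0,9-5)=4
  Job 2: p=5, d=21, C=14, tardiness=max(0,14-21)=0
  Job 3: p=6, d=22, C=20, tardiness=max(0,20-22)=0
  Job 4: p=3, d=24, C=23, tardiness=max(0,23-24)=0
  Job 5: p=8, d=29, C=31, tardiness=max(0,31-29)=2
Total tardiness = 6

6


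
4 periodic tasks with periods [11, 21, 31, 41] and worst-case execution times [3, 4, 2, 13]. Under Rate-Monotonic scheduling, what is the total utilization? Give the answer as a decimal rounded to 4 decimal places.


Compute individual utilizations (exact fractions):
  Task 1: C/T = 3/11 (approx. 0.2727)
  Task 2: C/T = 4/21 (approx. 0.1905)
  Task 3: C/T = 2/31 (approx. 0.0645)
  Task 4: C/T = 13/41 (approx. 0.3171)
Total utilization U = 3/11 + 4/21 + 2/31 + 13/41 = 248032/293601
Rounded to 4 decimal places: U = 0.8448
RM (Liu & Layland) bound for 4 tasks = 0.756828; compare with U = 248032/293601 (approx. 0.844793)
bound < U <= 1, so the RM sufficient condition is not met (inconclusive; an exact test such as response-time analysis is needed).

0.8448


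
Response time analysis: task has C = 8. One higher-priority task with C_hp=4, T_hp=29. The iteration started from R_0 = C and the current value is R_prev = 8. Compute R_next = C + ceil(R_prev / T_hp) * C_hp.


R_next = C + ceil(R_prev / T_hp) * C_hp
ceil(8 / 29) = ceil(0.2759) = 1
Interference = 1 * 4 = 4
R_next = 8 + 4 = 12

12


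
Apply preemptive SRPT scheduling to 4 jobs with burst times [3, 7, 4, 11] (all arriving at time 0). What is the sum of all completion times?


Since all jobs arrive at t=0, SRPT equals SPT ordering.
SPT order: [3, 4, 7, 11]
Completion times:
  Job 1: p=3, C=3
  Job 2: p=4, C=7
  Job 3: p=7, C=14
  Job 4: p=11, C=25
Total completion time = 3 + 7 + 14 + 25 = 49

49


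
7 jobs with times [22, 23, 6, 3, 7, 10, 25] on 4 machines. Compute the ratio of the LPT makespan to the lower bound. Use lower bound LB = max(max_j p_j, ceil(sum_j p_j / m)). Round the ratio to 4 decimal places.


LPT order: [25, 23, 22, 10, 7, 6, 3]
Machine loads after assignment: [25, 23, 25, 23]
LPT makespan = 25
Lower bound = max(max_job, ceil(total/4)) = max(25, 24) = 25
Ratio = 25 / 25 = 1.0

1.0


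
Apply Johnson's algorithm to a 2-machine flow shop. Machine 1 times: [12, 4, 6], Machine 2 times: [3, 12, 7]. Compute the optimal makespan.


Apply Johnson's rule:
  Group 1 (a <= b): [(2, 4, 12), (3, 6, 7)]
  Group 2 (a > b): [(1, 12, 3)]
Optimal job order: [2, 3, 1]
Schedule:
  Job 2: M1 done at 4, M2 done at 16
  Job 3: M1 done at 10, M2 done at 23
  Job 1: M1 done at 22, M2 done at 26
Makespan = 26

26


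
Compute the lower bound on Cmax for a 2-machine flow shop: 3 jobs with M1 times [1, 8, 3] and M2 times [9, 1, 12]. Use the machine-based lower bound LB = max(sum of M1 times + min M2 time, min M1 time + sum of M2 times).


LB1 = sum(M1 times) + min(M2 times) = 12 + 1 = 13
LB2 = min(M1 times) + sum(M2 times) = 1 + 22 = 23
Lower bound = max(LB1, LB2) = max(13, 23) = 23

23


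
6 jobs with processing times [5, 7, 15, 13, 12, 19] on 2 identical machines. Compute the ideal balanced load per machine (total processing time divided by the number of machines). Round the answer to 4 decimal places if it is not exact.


Total processing time = 5 + 7 + 15 + 13 + 12 + 19 = 71
Number of machines = 2
Ideal balanced load = 71 / 2 = 35.5

35.5


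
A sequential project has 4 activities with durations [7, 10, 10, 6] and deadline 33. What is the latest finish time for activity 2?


LF(activity 2) = deadline - sum of successor durations
Successors: activities 3 through 4 with durations [10, 6]
Sum of successor durations = 16
LF = 33 - 16 = 17

17


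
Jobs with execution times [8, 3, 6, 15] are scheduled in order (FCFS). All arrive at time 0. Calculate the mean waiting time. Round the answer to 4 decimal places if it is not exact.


FCFS order (as given): [8, 3, 6, 15]
Waiting times:
  Job 1: wait = 0
  Job 2: wait = 8
  Job 3: wait = 11
  Job 4: wait = 17
Sum of waiting times = 36
Average waiting time = 36/4 = 9.0

9.0


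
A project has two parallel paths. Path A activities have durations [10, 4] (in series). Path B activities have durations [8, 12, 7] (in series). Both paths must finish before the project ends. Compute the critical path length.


Path A total = 10 + 4 = 14
Path B total = 8 + 12 + 7 = 27
Critical path = longest path = max(14, 27) = 27

27


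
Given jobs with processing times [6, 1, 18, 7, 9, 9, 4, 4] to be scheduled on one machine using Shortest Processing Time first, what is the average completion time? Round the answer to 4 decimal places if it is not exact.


Sort jobs by processing time (SPT order): [1, 4, 4, 6, 7, 9, 9, 18]
Compute completion times sequentially:
  Job 1: processing = 1, completes at 1
  Job 2: processing = 4, completes at 5
  Job 3: processing = 4, completes at 9
  Job 4: processing = 6, completes at 15
  Job 5: processing = 7, completes at 22
  Job 6: processing = 9, completes at 31
  Job 7: processing = 9, completes at 40
  Job 8: processing = 18, completes at 58
Sum of completion times = 181
Average completion time = 181/8 = 22.625

22.625
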